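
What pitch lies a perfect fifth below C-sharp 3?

Five letter names down from C: F.
Moving 7 semitones down from C#3 (the size of a perfect fifth) reaches F#2.

F-sharp 2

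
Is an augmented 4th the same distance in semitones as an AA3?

An augmented fourth = 6 semitones = a doubly augmented third; enharmonically equal.

Yes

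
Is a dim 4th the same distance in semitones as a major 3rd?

Both span 4 semitones: a diminished fourth and a major third are the same chromatic distance.

Yes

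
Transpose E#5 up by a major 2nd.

F##5

Two letter names up from E: F.
Moving 2 semitones up from E#5 (the size of a major second) reaches F##5.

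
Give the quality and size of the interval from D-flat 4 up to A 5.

D to A spans five letter names (D-E-F-G-A), plus an octave, so the interval is some kind of twelfth.
A perfect twelfth would be 19 semitones; Db4 to A5 is 20, one semitone wider, so the interval is augmented.
(Equivalently, a compound augmented fifth: an augmented fifth plus an octave.)

augmented twelfth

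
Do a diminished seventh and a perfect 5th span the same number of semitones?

A diminished seventh spans 9 semitones; a perfect fifth spans 7 semitones. They differ by 2.

No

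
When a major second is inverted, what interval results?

minor 7th

Interval numbers invert to sum to nine: 2 + 7 = 9, so a second inverts to a seventh.
And major becomes minor under inversion, so we get a minor seventh.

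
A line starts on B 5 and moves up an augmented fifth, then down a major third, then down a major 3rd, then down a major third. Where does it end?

An augmented fifth up from B5 is F##6.
A major third down from F##6 is D#6.
D#6 down a major third → B5 (4 semitones).
B5 down a major third → G5 (4 semitones).

G 5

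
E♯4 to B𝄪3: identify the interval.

diminished fourth

Descending from E#4 to B##3 is the same interval as ascending B##3 to E#4.
B to E spans four letter names (B-C-D-E) — that makes it a fourth of some quality.
The perfect fourth is 5 semitones; here we have 4, one semitone narrower: diminished.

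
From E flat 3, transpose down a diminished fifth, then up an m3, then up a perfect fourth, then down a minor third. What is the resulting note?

D 3

Eb3 down a diminished fifth → A2 (6 semitones).
A2 up a minor third → C3 (3 semitones).
C3 up a perfect fourth → F3 (5 semitones).
Down a minor third from F3: D3 (3 semitones down).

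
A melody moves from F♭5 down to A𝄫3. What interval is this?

Descending from Fb5 to Abb3 is the same interval as ascending Abb3 to Fb5.
A to F spans six letter names (A-B-C-D-E-F), plus an octave, so the interval is some kind of thirteenth.
Abb3 to Fb5 is 21 semitones, matching the major thirteenth exactly, so the quality is major.
(Equivalently, a compound major sixth: a major sixth plus an octave.)

major thirteenth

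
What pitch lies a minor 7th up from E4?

D5

Counting seven letter names up from E lands on D.
A minor seventh is 10 semitones; 10 semitones up from E4 gives D5.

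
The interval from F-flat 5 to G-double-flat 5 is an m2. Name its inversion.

major seventh

Inverted interval numbers add to nine, so a second pairs with a seventh (2 + 7 = 9).
Quality inverts too: minor becomes major. That makes the inversion a major seventh.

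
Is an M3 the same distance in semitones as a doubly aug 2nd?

Yes

A major third spans 4 semitones, and a doubly augmented second also spans 4 semitones — they're enharmonic.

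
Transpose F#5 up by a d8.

F6

For an octave the letter name doesn't change: still F, an octave up.
A diminished octave spans 11 semitones, so from F#5 the target pitch is F6.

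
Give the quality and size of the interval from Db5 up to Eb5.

major second

D to E spans two letter names (D-E): a second.
The major second spans 2 semitones, and Db5 to Eb5 is exactly 2 semitones — so this is a major second.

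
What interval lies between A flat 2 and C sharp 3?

augmented 3rd

A to C spans three letter names (A-B-C), so the interval is some kind of third.
A major third would be 4 semitones; Ab2 to C#3 is 5, one semitone wider, so the interval is augmented.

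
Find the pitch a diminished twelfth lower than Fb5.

The twelfth's letter: F down five letter names plus an octave → B.
A diminished twelfth spans 18 semitones, so from Fb5 the target pitch is Bb3.

Bb3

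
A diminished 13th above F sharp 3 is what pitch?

D flat 5

Six letters up from F (plus an octave) reaches D.
Moving 19 semitones up from F#3 (the size of a diminished thirteenth) reaches Db5.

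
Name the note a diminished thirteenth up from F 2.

D double-flat 4

The thirteenth's letter: F up six letter names plus an octave → D.
A diminished thirteenth spans 19 semitones, so from F2 the target pitch is Dbb4.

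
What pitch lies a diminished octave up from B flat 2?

B double-flat 3

The letter stays B (same as the start), shifted an octave up.
Moving 11 semitones up from Bb2 (the size of a diminished octave) reaches Bbb3.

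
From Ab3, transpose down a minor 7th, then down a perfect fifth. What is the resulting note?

Eb2

Ab3 down a minor seventh → Bb2 (10 semitones).
Down a perfect fifth from Bb2: Eb2 (7 semitones down).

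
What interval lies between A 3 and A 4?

A to A is the same letter name, plus an octave — that makes it an octave of some quality.
A3 to A4 is 12 semitones, matching the perfect octave exactly, so the quality is perfect.

perfect octave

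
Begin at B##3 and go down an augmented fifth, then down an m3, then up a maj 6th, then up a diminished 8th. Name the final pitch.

B##3 down an augmented fifth → E#3 (8 semitones).
E#3 down a minor third → C##3 (3 semitones).
C##3 up a major sixth → A##3 (9 semitones).
A diminished octave up from A##3 is A#4.

A#4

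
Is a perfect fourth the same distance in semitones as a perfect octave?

A perfect fourth spans 5 semitones; a perfect octave spans 12 semitones. They differ by 7.

No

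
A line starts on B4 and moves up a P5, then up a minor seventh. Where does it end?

A perfect fifth up from B4 is F#5.
Up a minor seventh from F#5: E6 (10 semitones up).

E6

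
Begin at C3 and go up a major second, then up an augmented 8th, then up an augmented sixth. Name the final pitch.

A major second up from C3 is D3.
D3 up an augmented octave → D#4 (13 semitones).
An augmented sixth up from D#4 is B##4.

B##4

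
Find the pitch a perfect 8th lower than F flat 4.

F flat 3

An octave keeps the letter name F, an octave down from F.
A perfect octave is 12 semitones; 12 semitones down from Fb4 gives Fb3.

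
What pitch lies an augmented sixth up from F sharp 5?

The sixth takes the letter from F up to D.
Moving 10 semitones up from F#5 (the size of an augmented sixth) reaches D##6.

D double-sharp 6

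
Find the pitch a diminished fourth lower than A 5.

Four letter names down from A: E.
Moving 4 semitones down from A5 (the size of a diminished fourth) reaches E#5.

E-sharp 5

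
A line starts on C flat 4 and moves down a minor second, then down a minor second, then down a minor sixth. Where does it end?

Down a minor second from Cb4: Bb3 (1 semitone down).
Down a minor second from Bb3: A3 (1 semitone down).
A minor sixth down from A3 is C#3.

C sharp 3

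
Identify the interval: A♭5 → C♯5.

diminished sixth

Descending from Ab5 to C#5 is the same interval as ascending C#5 to Ab5.
C to A spans six letter names (C-D-E-F-G-A): a sixth.
The major sixth is 9 semitones; here we have 7, two semitones narrower: diminished.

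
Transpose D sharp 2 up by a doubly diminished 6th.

B double-flat 2

The sixth takes the letter from D up to B.
Moving 6 semitones up from D#2 (the size of a doubly diminished sixth) reaches Bbb2.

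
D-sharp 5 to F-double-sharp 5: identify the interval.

major third

D to F spans three letter names (D-E-F) — that makes it a third of some quality.
Counting semitones, D#5→F##5 is 4, which is the major third.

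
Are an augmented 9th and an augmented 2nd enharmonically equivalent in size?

No

An augmented ninth spans 15 semitones; an augmented second spans 3 semitones. They differ by 12.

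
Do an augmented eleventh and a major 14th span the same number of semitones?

An augmented eleventh spans 18 semitones; a major fourteenth spans 23 semitones. They differ by 5.

No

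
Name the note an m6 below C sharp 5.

Counting six letter names down from C lands on E.
A minor sixth spans 8 semitones, so from C#5 the target pitch is E#4.

E sharp 4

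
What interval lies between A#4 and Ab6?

A to A is the same letter name, plus 2 octaves — that makes it a fifteenth of some quality.
A perfect fifteenth would be 24 semitones; A#4 to Ab6 is 22, two semitones narrower, so the interval is doubly diminished.
(Equivalently, a compound doubly diminished octave: a doubly diminished octave plus an octave.)

doubly diminished fifteenth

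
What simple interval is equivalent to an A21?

Subtracting seven from the interval number removes an octave: 21 − 14 = 7.
So an augmented twenty-first is 2 octaves plus an augmented seventh. The quality is unchanged.

augmented seventh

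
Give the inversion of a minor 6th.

M3

The rule of nine gives the new number: 9 − 6 = 3, so a sixth becomes a third.
And minor becomes major under inversion, so we get a major third.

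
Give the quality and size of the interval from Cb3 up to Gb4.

P12

C to G spans five letter names (C-D-E-F-G), plus an octave: a twelfth.
Counting semitones, Cb3→Gb4 is 19, which is the perfect twelfth.
(Equivalently, a compound perfect fifth: a perfect fifth plus an octave.)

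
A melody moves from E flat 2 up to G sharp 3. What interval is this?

augmented tenth

E to G spans three letter names (E-F-G), plus an octave, so the interval is some kind of tenth.
Eb2 to G#3 spans 17 semitones — one semitone wider than the major tenth (16) — giving an augmented tenth.
(Equivalently, a compound augmented third: an augmented third plus an octave.)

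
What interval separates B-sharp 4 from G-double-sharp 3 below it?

minor tenth

Descending from B#4 to G##3 is the same interval as ascending G##3 to B#4.
G to B spans three letter names (G-A-B), plus an octave: a tenth.
At 15 semitones, G##3→B#4 falls one short of a major tenth: minor.
(Equivalently, a compound minor third: a minor third plus an octave.)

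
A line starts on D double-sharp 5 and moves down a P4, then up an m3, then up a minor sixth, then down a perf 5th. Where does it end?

Down a perfect fourth from D##5: A##4 (5 semitones down).
A##4 up a minor third → C##5 (3 semitones).
A minor sixth up from C##5 is A#5.
A#5 down a perfect fifth → D#5 (7 semitones).

D sharp 5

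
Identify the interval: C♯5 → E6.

minor tenth

C to E spans three letter names (C-D-E), plus an octave, so the interval is some kind of tenth.
A major tenth would be 16 semitones, but C#5 to E6 is 15 — one semitone narrower, making it a minor tenth.
(Equivalently, a compound minor third: a minor third plus an octave.)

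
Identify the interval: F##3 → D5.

F to D spans six letter names (F-G-A-B-C-D), plus an octave, so the interval is some kind of thirteenth.
A major thirteenth would be 21 semitones; F##3 to D5 is 19, two semitones narrower, so the interval is diminished.
(Equivalently, a compound diminished sixth: a diminished sixth plus an octave.)

d13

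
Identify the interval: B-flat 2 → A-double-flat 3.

B to A spans seven letter names (B-C-D-E-F-G-A), so the interval is some kind of seventh.
Bb2 to Abb3 spans 9 semitones — two semitones narrower than the major seventh (11) — giving a diminished seventh.

diminished seventh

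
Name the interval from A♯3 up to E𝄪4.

augmented fifth

A to E spans five letter names (A-B-C-D-E): a fifth.
A#3 to E##4 spans 8 semitones — one semitone wider than the perfect fifth (7) — giving an augmented fifth.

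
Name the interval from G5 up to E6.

major 6th

G to E spans six letter names (G-A-B-C-D-E), so the interval is some kind of sixth.
G5 to E6 is 9 semitones, matching the major sixth exactly, so the quality is major.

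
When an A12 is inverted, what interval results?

diminished fourth

First reduce the compound augmented twelfth to its simple form, an augmented fifth.
Interval numbers invert to sum to nine: 5 + 4 = 9, so a fifth inverts to a fourth.
The quality also flips — augmented becomes diminished — giving a diminished fourth.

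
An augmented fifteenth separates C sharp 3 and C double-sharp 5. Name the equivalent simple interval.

Each octave removed subtracts seven from the number: 15 − 7 = 8.
Quality carries through unchanged, so the simple form is an augmented octave.

augmented octave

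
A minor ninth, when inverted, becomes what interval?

M7

First reduce the compound minor ninth to its simple form, a minor second.
Inverted interval numbers add to nine, so a second pairs with a seventh (2 + 7 = 9).
The quality also flips — minor becomes major — giving a major seventh.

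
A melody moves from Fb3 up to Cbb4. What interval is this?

F to C spans five letter names (F-G-A-B-C): a fifth.
A perfect fifth would be 7 semitones; Fb3 to Cbb4 is 6, one semitone narrower, so the interval is diminished.

diminished 5th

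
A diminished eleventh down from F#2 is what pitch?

C##1

Counting four letter names plus an octave down from F lands on C.
Moving 16 semitones down from F#2 (the size of a diminished eleventh) reaches C##1.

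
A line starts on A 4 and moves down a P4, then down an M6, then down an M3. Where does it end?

A perfect fourth down from A4 is E4.
E4 down a major sixth → G3 (9 semitones).
G3 down a major third → Eb3 (4 semitones).

E flat 3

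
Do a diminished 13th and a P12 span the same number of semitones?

Both span 19 semitones: a diminished thirteenth and a perfect twelfth are the same chromatic distance.

Yes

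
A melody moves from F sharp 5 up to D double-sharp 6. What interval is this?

augmented sixth

F to D spans six letter names (F-G-A-B-C-D), so the interval is some kind of sixth.
The major sixth is 9 semitones; here we have 10, one semitone wider: augmented.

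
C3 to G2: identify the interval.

Descending from C3 to G2 is the same interval as ascending G2 to C3.
G to C spans four letter names (G-A-B-C) — that makes it a fourth of some quality.
The perfect fourth spans 5 semitones, and G2 to C3 is exactly 5 semitones — so this is a perfect fourth.

P4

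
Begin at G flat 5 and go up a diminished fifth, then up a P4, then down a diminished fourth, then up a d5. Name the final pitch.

Gb5 up a diminished fifth → Dbb6 (6 semitones).
A perfect fourth up from Dbb6 is Gbb6.
Down a diminished fourth from Gbb6: Db6 (4 semitones down).
Up a diminished fifth from Db6: Abb6 (6 semitones up).

A double-flat 6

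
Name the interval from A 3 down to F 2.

major 10th

Descending from A3 to F2 is the same interval as ascending F2 to A3.
F to A spans three letter names (F-G-A), plus an octave, so the interval is some kind of tenth.
The major tenth spans 16 semitones, and F2 to A3 is exactly 16 semitones — so this is a major tenth.
(Equivalently, a compound major third: a major third plus an octave.)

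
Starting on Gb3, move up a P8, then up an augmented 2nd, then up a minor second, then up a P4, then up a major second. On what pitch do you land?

F5

Up a perfect octave from Gb3: Gb4 (12 semitones up).
An augmented second up from Gb4 is A4.
A4 up a minor second → Bb4 (1 semitone).
Up a perfect fourth from Bb4: Eb5 (5 semitones up).
A major second up from Eb5 is F5.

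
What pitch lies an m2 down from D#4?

The second takes the letter from D down to C.
Moving 1 semitone down from D#4 (the size of a minor second) reaches C##4.

C##4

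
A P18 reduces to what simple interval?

Subtracting seven from the interval number removes an octave: 18 − 14 = 4.
That makes a perfect eighteenth a compound perfect fourth — 2 octaves plus a perfect fourth.

P4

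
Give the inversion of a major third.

Interval numbers invert to sum to nine: 3 + 6 = 9, so a third inverts to a sixth.
Quality inverts too: major becomes minor. That makes the inversion a minor sixth.

minor sixth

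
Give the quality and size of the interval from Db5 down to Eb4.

minor seventh

Descending from Db5 to Eb4 is the same interval as ascending Eb4 to Db5.
E to D spans seven letter names (E-F-G-A-B-C-D), so the interval is some kind of seventh.
At 10 semitones, Eb4→Db5 falls one short of a major seventh: minor.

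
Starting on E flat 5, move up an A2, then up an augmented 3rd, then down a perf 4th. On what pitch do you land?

E double-sharp 5

Eb5 up an augmented second → F#5 (3 semitones).
F#5 up an augmented third → A##5 (5 semitones).
A perfect fourth down from A##5 is E##5.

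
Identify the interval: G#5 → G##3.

Descending from G#5 to G##3 is the same interval as ascending G##3 to G#5.
G to G is the same letter name, plus 2 octaves, so the interval is some kind of fifteenth.
A perfect fifteenth would be 24 semitones; G##3 to G#5 is 23, one semitone narrower, so the interval is diminished.
(Equivalently, a compound diminished octave: a diminished octave plus an octave.)

diminished fifteenth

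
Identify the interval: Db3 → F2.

Descending from Db3 to F2 is the same interval as ascending F2 to Db3.
F to D spans six letter names (F-G-A-B-C-D): a sixth.
A major sixth would be 9 semitones, but F2 to Db3 is 8 — one semitone narrower, making it a minor sixth.

m6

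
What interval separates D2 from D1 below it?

Descending from D2 to D1 is the same interval as ascending D1 to D2.
D to D is the same letter name, plus an octave, so the interval is some kind of octave.
The perfect octave spans 12 semitones, and D1 to D2 is exactly 12 semitones — so this is a perfect octave.

perfect octave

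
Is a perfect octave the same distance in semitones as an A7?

Yes

Both span 12 semitones: a perfect octave and an augmented seventh are the same chromatic distance.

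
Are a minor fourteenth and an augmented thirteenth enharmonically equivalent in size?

Yes

Both span 22 semitones: a minor fourteenth and an augmented thirteenth are the same chromatic distance.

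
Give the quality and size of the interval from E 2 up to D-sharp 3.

M7

E to D spans seven letter names (E-F-G-A-B-C-D) — that makes it a seventh of some quality.
The major seventh spans 11 semitones, and E2 to D#3 is exactly 11 semitones — so this is a major seventh.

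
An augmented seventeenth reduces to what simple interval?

Subtracting seven from the interval number removes an octave: 17 − 14 = 3.
That makes an augmented seventeenth a compound augmented third — 2 octaves plus an augmented third.

augmented third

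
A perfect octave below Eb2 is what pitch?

An octave keeps the letter name E, an octave down from E.
A perfect octave is 12 semitones; 12 semitones down from Eb2 gives Eb1.

Eb1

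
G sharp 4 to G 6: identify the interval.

diminished fifteenth

G to G is the same letter name, plus 2 octaves, so the interval is some kind of fifteenth.
A perfect fifteenth would be 24 semitones; G#4 to G6 is 23, one semitone narrower, so the interval is diminished.
(Equivalently, a compound diminished octave: a diminished octave plus an octave.)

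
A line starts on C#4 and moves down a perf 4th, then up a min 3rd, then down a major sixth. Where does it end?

D3

C#4 down a perfect fourth → G#3 (5 semitones).
A minor third up from G#3 is B3.
Down a major sixth from B3: D3 (9 semitones down).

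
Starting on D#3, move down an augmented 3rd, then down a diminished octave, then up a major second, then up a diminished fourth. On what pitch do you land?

Down an augmented third from D#3: Bb2 (5 semitones down).
Bb2 down a diminished octave → B1 (11 semitones).
B1 up a major second → C#2 (2 semitones).
A diminished fourth up from C#2 is F2.

F2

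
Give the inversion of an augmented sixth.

diminished third

Interval numbers invert to sum to nine: 6 + 3 = 9, so a sixth inverts to a third.
And augmented becomes diminished under inversion, so we get a diminished third.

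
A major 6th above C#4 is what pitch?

A#4

Counting six letter names up from C lands on A.
Moving 9 semitones up from C#4 (the size of a major sixth) reaches A#4.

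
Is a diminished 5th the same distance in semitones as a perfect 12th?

A diminished fifth spans 6 semitones; a perfect twelfth spans 19 semitones. They differ by 13.

No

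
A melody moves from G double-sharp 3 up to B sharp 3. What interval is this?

minor third

G to B spans three letter names (G-A-B) — that makes it a third of some quality.
At 3 semitones, G##3→B#3 falls one short of a major third: minor.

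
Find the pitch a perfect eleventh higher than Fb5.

Counting four letter names plus an octave up from F lands on B.
A perfect eleventh is 17 semitones; 17 semitones up from Fb5 gives Bbb6.

Bbb6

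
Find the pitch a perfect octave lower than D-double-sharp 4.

For an octave the letter name doesn't change: still D, an octave down.
A perfect octave spans 12 semitones, so from D##4 the target pitch is D##3.

D-double-sharp 3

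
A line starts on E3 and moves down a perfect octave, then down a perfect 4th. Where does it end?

B1

Down a perfect octave from E3: E2 (12 semitones down).
A perfect fourth down from E2 is B1.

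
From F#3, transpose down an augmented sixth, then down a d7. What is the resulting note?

An augmented sixth down from F#3 is Ab2.
Down a diminished seventh from Ab2: B1 (9 semitones down).

B1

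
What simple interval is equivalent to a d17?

Subtracting seven from the interval number removes an octave: 17 − 14 = 3.
Quality carries through unchanged, so the simple form is a diminished third.

diminished 3rd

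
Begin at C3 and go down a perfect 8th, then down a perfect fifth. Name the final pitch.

F1

A perfect octave down from C3 is C2.
Down a perfect fifth from C2: F1 (7 semitones down).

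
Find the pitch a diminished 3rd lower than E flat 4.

C sharp 4

Counting three letter names down from E lands on C.
Moving 2 semitones down from Eb4 (the size of a diminished third) reaches C#4.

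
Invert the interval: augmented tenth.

d6

First reduce the compound augmented tenth to its simple form, an augmented third.
Interval numbers invert to sum to nine: 3 + 6 = 9, so a third inverts to a sixth.
Quality inverts too: augmented becomes diminished. That makes the inversion a diminished sixth.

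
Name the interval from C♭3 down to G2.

diminished 4th

Descending from Cb3 to G2 is the same interval as ascending G2 to Cb3.
G to C spans four letter names (G-A-B-C): a fourth.
The perfect fourth is 5 semitones; here we have 4, one semitone narrower: diminished.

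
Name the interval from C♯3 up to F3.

diminished 4th

C to F spans four letter names (C-D-E-F) — that makes it a fourth of some quality.
The perfect fourth is 5 semitones; here we have 4, one semitone narrower: diminished.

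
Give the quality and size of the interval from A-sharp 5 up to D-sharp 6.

A to D spans four letter names (A-B-C-D): a fourth.
A#5 to D#6 is 5 semitones, matching the perfect fourth exactly, so the quality is perfect.

perfect fourth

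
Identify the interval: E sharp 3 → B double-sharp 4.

E to B spans five letter names (E-F-G-A-B), plus an octave, so the interval is some kind of twelfth.
A perfect twelfth would be 19 semitones; E#3 to B##4 is 20, one semitone wider, so the interval is augmented.
(Equivalently, a compound augmented fifth: an augmented fifth plus an octave.)

augmented 12th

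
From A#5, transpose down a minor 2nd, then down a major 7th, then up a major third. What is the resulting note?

C##5

Down a minor second from A#5: G##5 (1 semitone down).
G##5 down a major seventh → A#4 (11 semitones).
A#4 up a major third → C##5 (4 semitones).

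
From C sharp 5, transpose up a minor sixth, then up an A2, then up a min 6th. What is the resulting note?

A minor sixth up from C#5 is A5.
Up an augmented second from A5: B#5 (3 semitones up).
Up a minor sixth from B#5: G#6 (8 semitones up).

G sharp 6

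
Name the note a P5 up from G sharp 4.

D sharp 5

Counting five letter names up from G lands on D.
A perfect fifth is 7 semitones; 7 semitones up from G#4 gives D#5.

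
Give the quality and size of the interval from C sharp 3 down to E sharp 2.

minor sixth

Descending from C#3 to E#2 is the same interval as ascending E#2 to C#3.
E to C spans six letter names (E-F-G-A-B-C) — that makes it a sixth of some quality.
E#2 to C#3 is 8 semitones, a half step short of the major sixth (9), so this is minor.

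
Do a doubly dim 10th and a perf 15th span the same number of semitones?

No

A doubly diminished tenth is 13 semitones but a perfect fifteenth is 24 semitones — different sizes.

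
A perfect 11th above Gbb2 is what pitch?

Cbb4

The eleventh's letter: G up four letter names plus an octave → C.
A perfect eleventh is 17 semitones; 17 semitones up from Gbb2 gives Cbb4.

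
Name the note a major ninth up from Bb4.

The ninth's letter: B up two letter names plus an octave → C.
Moving 14 semitones up from Bb4 (the size of a major ninth) reaches C6.

C6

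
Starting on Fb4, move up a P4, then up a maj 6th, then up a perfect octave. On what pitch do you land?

Up a perfect fourth from Fb4: Bbb4 (5 semitones up).
A major sixth up from Bbb4 is Gb5.
A perfect octave up from Gb5 is Gb6.

Gb6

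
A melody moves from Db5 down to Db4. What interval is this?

perfect octave

Descending from Db5 to Db4 is the same interval as ascending Db4 to Db5.
D to D is the same letter name, plus an octave — that makes it an octave of some quality.
Db4 to Db5 is 12 semitones, matching the perfect octave exactly, so the quality is perfect.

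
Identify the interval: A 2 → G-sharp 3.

major seventh

A to G spans seven letter names (A-B-C-D-E-F-G), so the interval is some kind of seventh.
A2 to G#3 is 11 semitones, matching the major seventh exactly, so the quality is major.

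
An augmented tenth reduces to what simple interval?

A3

Take out an octave (7 from the number): 10 − 7 = 3.
Quality carries through unchanged, so the simple form is an augmented third.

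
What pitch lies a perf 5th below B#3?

E#3

Counting five letter names down from B lands on E.
Moving 7 semitones down from B#3 (the size of a perfect fifth) reaches E#3.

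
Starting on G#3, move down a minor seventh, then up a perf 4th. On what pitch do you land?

Down a minor seventh from G#3: A#2 (10 semitones down).
A#2 up a perfect fourth → D#3 (5 semitones).

D#3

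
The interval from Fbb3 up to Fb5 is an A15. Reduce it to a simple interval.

Subtracting seven from the interval number removes an octave: 15 − 7 = 8.
So an augmented fifteenth is an octave plus an augmented octave. The quality is unchanged.

augmented octave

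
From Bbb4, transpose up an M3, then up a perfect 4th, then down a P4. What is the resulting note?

A major third up from Bbb4 is Db5.
A perfect fourth up from Db5 is Gb5.
A perfect fourth down from Gb5 is Db5.

Db5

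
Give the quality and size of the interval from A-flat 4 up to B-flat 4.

major second

A to B spans two letter names (A-B) — that makes it a second of some quality.
The major second spans 2 semitones, and Ab4 to Bb4 is exactly 2 semitones — so this is a major second.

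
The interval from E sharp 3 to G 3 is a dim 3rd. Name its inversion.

A6

Interval numbers invert to sum to nine: 3 + 6 = 9, so a third inverts to a sixth.
And diminished becomes augmented under inversion, so we get an augmented sixth.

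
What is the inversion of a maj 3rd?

minor sixth

Inverted interval numbers add to nine, so a third pairs with a sixth (3 + 6 = 9).
Quality inverts too: major becomes minor. That makes the inversion a minor sixth.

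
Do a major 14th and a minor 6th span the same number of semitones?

No

23 semitones (major fourteenth) vs 8 semitones (minor sixth): not equal.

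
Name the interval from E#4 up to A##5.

augmented eleventh

E to A spans four letter names (E-F-G-A), plus an octave: an eleventh.
A perfect eleventh would be 17 semitones; E#4 to A##5 is 18, one semitone wider, so the interval is augmented.
(Equivalently, a compound augmented fourth: an augmented fourth plus an octave.)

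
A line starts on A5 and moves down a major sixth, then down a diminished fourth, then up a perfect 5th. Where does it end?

D#5

A major sixth down from A5 is C5.
Down a diminished fourth from C5: G#4 (4 semitones down).
Up a perfect fifth from G#4: D#5 (7 semitones up).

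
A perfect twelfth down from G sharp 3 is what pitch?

C sharp 2

Five letters down from G (plus an octave) reaches C.
A perfect twelfth is 19 semitones; 19 semitones down from G#3 gives C#2.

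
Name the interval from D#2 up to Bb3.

D to B spans six letter names (D-E-F-G-A-B), plus an octave — that makes it a thirteenth of some quality.
D#2 to Bb3 spans 19 semitones — two semitones narrower than the major thirteenth (21) — giving a diminished thirteenth.
(Equivalently, a compound diminished sixth: a diminished sixth plus an octave.)

diminished thirteenth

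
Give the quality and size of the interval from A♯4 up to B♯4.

major second

A to B spans two letter names (A-B) — that makes it a second of some quality.
A#4 to B#4 is 2 semitones, matching the major second exactly, so the quality is major.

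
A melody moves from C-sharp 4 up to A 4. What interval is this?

minor 6th

C to A spans six letter names (C-D-E-F-G-A): a sixth.
C#4 to A4 is 8 semitones, a half step short of the major sixth (9), so this is minor.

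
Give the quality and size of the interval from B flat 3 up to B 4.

A8

B to B is the same letter name, plus an octave, so the interval is some kind of octave.
A perfect octave would be 12 semitones; Bb3 to B4 is 13, one semitone wider, so the interval is augmented.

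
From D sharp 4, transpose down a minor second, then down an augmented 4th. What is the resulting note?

D#4 down a minor second → C##4 (1 semitone).
C##4 down an augmented fourth → G#3 (6 semitones).

G sharp 3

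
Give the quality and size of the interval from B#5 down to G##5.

Descending from B#5 to G##5 is the same interval as ascending G##5 to B#5.
G to B spans three letter names (G-A-B): a third.
G##5 to B#5 is 3 semitones, a half step short of the major third (4), so this is minor.

minor third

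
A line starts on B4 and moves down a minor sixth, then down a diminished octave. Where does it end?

D##3

A minor sixth down from B4 is D#4.
A diminished octave down from D#4 is D##3.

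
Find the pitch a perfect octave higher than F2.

An octave keeps the letter name F, an octave up from F.
A perfect octave is 12 semitones; 12 semitones up from F2 gives F3.

F3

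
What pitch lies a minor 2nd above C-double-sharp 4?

Two letter names up from C: D.
A minor second is 1 semitone; 1 semitone up from C##4 gives D#4.

D-sharp 4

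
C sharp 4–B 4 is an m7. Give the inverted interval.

The rule of nine gives the new number: 9 − 7 = 2, so a seventh becomes a second.
Quality inverts too: minor becomes major. That makes the inversion a major second.

M2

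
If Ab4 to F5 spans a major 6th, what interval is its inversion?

Interval numbers invert to sum to nine: 6 + 3 = 9, so a sixth inverts to a third.
The quality also flips — major becomes minor — giving a minor third.

m3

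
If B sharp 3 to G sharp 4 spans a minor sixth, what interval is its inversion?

Interval numbers invert to sum to nine: 6 + 3 = 9, so a sixth inverts to a third.
And minor becomes major under inversion, so we get a major third.

major 3rd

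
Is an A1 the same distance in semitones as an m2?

An augmented unison = 1 semitone = a minor second; enharmonically equal.

Yes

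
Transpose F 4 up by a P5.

C 5

The fifth takes the letter from F up to C.
A perfect fifth is 7 semitones; 7 semitones up from F4 gives C5.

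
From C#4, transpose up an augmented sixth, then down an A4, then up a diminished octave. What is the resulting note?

C#4 up an augmented sixth → A##4 (10 semitones).
An augmented fourth down from A##4 is E#4.
Up a diminished octave from E#4: E5 (11 semitones up).

E5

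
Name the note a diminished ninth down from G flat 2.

Counting two letter names plus an octave down from G lands on F.
Moving 12 semitones down from Gb2 (the size of a diminished ninth) reaches F#1.

F sharp 1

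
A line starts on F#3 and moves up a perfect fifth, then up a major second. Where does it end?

D#4

Up a perfect fifth from F#3: C#4 (7 semitones up).
A major second up from C#4 is D#4.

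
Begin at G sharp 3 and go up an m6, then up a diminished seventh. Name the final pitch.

G#3 up a minor sixth → E4 (8 semitones).
A diminished seventh up from E4 is Db5.

D flat 5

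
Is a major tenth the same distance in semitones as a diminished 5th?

No

A major tenth spans 16 semitones; a diminished fifth spans 6 semitones. They differ by 10.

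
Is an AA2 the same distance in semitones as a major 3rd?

Yes

A doubly augmented second = 4 semitones = a major third; enharmonically equal.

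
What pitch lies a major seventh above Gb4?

F5

The seventh takes the letter from G up to F.
A major seventh is 11 semitones; 11 semitones up from Gb4 gives F5.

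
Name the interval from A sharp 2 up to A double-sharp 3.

A to A is the same letter name, plus an octave: an octave.
The perfect octave is 12 semitones; here we have 13, one semitone wider: augmented.

augmented 8th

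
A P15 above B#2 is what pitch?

The letter stays B (same as the start), shifted two octaves up.
Moving 24 semitones up from B#2 (the size of a perfect fifteenth) reaches B#4.

B#4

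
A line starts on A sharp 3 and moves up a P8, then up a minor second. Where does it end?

A#3 up a perfect octave → A#4 (12 semitones).
A#4 up a minor second → B4 (1 semitone).

B 4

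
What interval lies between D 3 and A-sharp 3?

A5

D to A spans five letter names (D-E-F-G-A): a fifth.
A perfect fifth would be 7 semitones; D3 to A#3 is 8, one semitone wider, so the interval is augmented.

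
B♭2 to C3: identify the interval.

B to C spans two letter names (B-C): a second.
The major second spans 2 semitones, and Bb2 to C3 is exactly 2 semitones — so this is a major second.

major 2nd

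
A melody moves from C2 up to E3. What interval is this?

C to E spans three letter names (C-D-E), plus an octave: a tenth.
The major tenth spans 16 semitones, and C2 to E3 is exactly 16 semitones — so this is a major tenth.
(Equivalently, a compound major third: a major third plus an octave.)

M10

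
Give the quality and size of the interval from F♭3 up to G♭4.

M9

F to G spans two letter names (F-G), plus an octave: a ninth.
The major ninth spans 14 semitones, and Fb3 to Gb4 is exactly 14 semitones — so this is a major ninth.
(Equivalently, a compound major second: a major second plus an octave.)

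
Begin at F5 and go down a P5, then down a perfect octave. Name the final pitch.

Bb3

F5 down a perfect fifth → Bb4 (7 semitones).
A perfect octave down from Bb4 is Bb3.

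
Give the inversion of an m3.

M6

Interval numbers invert to sum to nine: 3 + 6 = 9, so a third inverts to a sixth.
The quality also flips — minor becomes major — giving a major sixth.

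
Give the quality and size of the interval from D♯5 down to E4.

Descending from D#5 to E4 is the same interval as ascending E4 to D#5.
E to D spans seven letter names (E-F-G-A-B-C-D): a seventh.
The major seventh spans 11 semitones, and E4 to D#5 is exactly 11 semitones — so this is a major seventh.

M7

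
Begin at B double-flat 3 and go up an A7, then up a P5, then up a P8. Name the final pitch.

E 6

Up an augmented seventh from Bbb3: A4 (12 semitones up).
Up a perfect fifth from A4: E5 (7 semitones up).
E5 up a perfect octave → E6 (12 semitones).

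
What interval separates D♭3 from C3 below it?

minor second

Descending from Db3 to C3 is the same interval as ascending C3 to Db3.
C to D spans two letter names (C-D), so the interval is some kind of second.
A major second would be 2 semitones, but C3 to Db3 is 1 — one semitone narrower, making it a minor second.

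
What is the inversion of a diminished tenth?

First reduce the compound diminished tenth to its simple form, a diminished third.
Interval numbers invert to sum to nine: 3 + 6 = 9, so a third inverts to a sixth.
And diminished becomes augmented under inversion, so we get an augmented sixth.

A6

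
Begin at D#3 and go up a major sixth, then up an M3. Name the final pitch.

D#3 up a major sixth → B#3 (9 semitones).
A major third up from B#3 is D##4.

D##4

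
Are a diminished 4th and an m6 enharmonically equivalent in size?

No

A diminished fourth spans 4 semitones; a minor sixth spans 8 semitones. They differ by 4.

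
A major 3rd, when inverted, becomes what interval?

m6

Interval numbers invert to sum to nine: 3 + 6 = 9, so a third inverts to a sixth.
And major becomes minor under inversion, so we get a minor sixth.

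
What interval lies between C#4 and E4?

m3

C to E spans three letter names (C-D-E): a third.
C#4 to E4 is 3 semitones, a half step short of the major third (4), so this is minor.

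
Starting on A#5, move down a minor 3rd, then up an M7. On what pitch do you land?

E##6

A#5 down a minor third → F##5 (3 semitones).
A major seventh up from F##5 is E##6.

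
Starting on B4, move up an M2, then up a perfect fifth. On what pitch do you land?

A major second up from B4 is C#5.
A perfect fifth up from C#5 is G#5.

G#5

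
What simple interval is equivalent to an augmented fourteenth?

Each octave removed subtracts seven from the number: 14 − 7 = 7.
So an augmented fourteenth is an octave plus an augmented seventh. The quality is unchanged.

augmented 7th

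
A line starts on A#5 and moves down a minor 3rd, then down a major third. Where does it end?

Down a minor third from A#5: F##5 (3 semitones down).
Down a major third from F##5: D#5 (4 semitones down).

D#5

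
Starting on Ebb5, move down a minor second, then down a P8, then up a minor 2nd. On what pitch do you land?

Ebb4

A minor second down from Ebb5 is Db5.
A perfect octave down from Db5 is Db4.
Up a minor second from Db4: Ebb4 (1 semitone up).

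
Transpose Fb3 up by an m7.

Ebb4

The seventh takes the letter from F up to E.
A minor seventh is 10 semitones; 10 semitones up from Fb3 gives Ebb4.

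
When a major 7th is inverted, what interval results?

minor second

The rule of nine gives the new number: 9 − 7 = 2, so a seventh becomes a second.
And major becomes minor under inversion, so we get a minor second.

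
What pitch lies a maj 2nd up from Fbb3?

The second takes the letter from F up to G.
A major second spans 2 semitones, so from Fbb3 the target pitch is Gbb3.

Gbb3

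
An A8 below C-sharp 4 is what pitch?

C 3

For an octave the letter name doesn't change: still C, an octave down.
An augmented octave spans 13 semitones, so from C#4 the target pitch is C3.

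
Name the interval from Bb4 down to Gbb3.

augmented tenth

Descending from Bb4 to Gbb3 is the same interval as ascending Gbb3 to Bb4.
G to B spans three letter names (G-A-B), plus an octave — that makes it a tenth of some quality.
The major tenth is 16 semitones; here we have 17, one semitone wider: augmented.
(Equivalently, a compound augmented third: an augmented third plus an octave.)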